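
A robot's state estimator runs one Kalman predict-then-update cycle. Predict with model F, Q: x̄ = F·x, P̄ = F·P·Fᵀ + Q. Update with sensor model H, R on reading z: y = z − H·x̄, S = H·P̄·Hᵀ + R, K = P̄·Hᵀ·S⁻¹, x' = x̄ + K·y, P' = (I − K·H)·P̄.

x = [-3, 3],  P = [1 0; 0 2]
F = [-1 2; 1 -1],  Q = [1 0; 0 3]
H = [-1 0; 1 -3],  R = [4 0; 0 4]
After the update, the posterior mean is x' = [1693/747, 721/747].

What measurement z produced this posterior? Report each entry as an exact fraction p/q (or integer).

z = [-3, -2]

x̄ = F·x = [9, -6]
P̄ = F·P·Fᵀ + Q = [10 -5; -5 6]
S = H·P̄·Hᵀ + R = [14 -25; -25 98]
K = P̄·Hᵀ·S⁻¹ = [-355/747 100/747; -85/747 -197/747]
x' − x̄ = [-5030/747, 5203/747] = K·y
y = (KᵀK)⁻¹·Kᵀ·(x' − x̄) = [6, -29]
z = y + H·x̄ = [6, -29] + [-9, 27] = [-3, -2]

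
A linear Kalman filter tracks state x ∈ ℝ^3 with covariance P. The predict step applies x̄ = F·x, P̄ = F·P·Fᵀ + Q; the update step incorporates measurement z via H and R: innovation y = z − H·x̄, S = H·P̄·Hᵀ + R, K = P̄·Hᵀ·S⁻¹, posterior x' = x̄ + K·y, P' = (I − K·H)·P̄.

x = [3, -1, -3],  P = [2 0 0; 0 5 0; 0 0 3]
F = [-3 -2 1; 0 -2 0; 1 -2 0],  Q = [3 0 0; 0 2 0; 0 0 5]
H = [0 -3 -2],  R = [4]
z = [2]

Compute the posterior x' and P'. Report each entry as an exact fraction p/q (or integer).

x̄ = F·x = [-10, 2, 5]
P̄ = F·P·Fᵀ + Q = [44 20 14; 20 22 20; 14 20 27]
y = z − H·x̄ = [18]
S = H·P̄·Hᵀ + R = [550]
K = P̄·Hᵀ·S⁻¹ = [-4/25; -53/275; -57/275]
x' = x̄ + K·y = [-322/25, -404/275, 349/275]
P' = (I − K·H)·P̄ = [748/25 76/25 -106/25; 76/25 432/275 -542/275; -106/25 -542/275 927/275]

x' = [-322/25, -404/275, 349/275]
P' = [748/25 76/25 -106/25; 76/25 432/275 -542/275; -106/25 -542/275 927/275]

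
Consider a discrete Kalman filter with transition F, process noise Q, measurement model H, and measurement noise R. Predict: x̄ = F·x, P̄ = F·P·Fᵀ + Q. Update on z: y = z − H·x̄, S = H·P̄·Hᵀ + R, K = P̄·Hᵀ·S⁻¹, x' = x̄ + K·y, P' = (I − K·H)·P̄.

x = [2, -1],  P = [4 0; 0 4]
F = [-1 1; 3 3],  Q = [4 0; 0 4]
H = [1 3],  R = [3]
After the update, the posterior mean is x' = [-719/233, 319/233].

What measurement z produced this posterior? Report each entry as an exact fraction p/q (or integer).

x̄ = F·x = [-3, 3]
P̄ = F·P·Fᵀ + Q = [12 0; 0 76]
S = H·P̄·Hᵀ + R = [699]
K = P̄·Hᵀ·S⁻¹ = [4/233; 76/233]
x' − x̄ = [-20/233, -380/233] = K·y
y = (KᵀK)⁻¹·Kᵀ·(x' − x̄) = [-5]
z = y + H·x̄ = [-5] + [6] = [1]

z = [1]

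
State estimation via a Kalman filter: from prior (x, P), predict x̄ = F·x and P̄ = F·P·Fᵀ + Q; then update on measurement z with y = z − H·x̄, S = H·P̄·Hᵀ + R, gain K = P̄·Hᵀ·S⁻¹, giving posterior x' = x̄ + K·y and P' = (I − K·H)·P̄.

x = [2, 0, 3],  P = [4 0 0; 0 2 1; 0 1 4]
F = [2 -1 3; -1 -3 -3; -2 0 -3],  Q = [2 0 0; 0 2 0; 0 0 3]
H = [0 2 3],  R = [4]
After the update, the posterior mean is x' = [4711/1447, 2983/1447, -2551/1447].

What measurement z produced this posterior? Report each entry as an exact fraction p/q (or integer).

z = [-1]

x̄ = F·x = [13, -11, -13]
P̄ = F·P·Fᵀ + Q = [50 -44 -49; -44 78 53; -49 53 55]
S = H·P̄·Hᵀ + R = [1447]
K = P̄·Hᵀ·S⁻¹ = [-235/1447; 315/1447; 271/1447]
x' − x̄ = [-14100/1447, 18900/1447, 16260/1447] = K·y
y = (KᵀK)⁻¹·Kᵀ·(x' − x̄) = [60]
z = y + H·x̄ = [60] + [-61] = [-1]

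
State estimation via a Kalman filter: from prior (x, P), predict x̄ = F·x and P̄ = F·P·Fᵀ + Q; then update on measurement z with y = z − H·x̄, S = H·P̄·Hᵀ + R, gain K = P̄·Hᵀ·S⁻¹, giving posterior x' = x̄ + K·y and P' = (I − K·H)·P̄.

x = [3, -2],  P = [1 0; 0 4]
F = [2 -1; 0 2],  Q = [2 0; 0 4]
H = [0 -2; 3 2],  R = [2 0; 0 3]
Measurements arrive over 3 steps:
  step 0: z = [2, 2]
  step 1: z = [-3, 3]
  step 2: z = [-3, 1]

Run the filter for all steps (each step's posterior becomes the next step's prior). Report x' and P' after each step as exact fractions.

step 0: x̄ = F·x = [8, -4]
step 0: P̄ = F·P·Fᵀ + Q = [10 -8; -8 20]
step 0: y = z − H·x̄ = [-6, -14]
step 0: S = H·P̄·Hᵀ + R = [82 -32; -32 77]
step 0: K = P̄·Hᵀ·S⁻¹ = [168/529 166/529; -1284/2645 16/2645]
step 0: x' = x̄ + K·y = [900/529, -620/529]
step 0: P' = (I − K·H)·P̄ = [278/529 -168/529; -168/529 1284/2645]
step 1: x̄ = F·x = [2420/529, -1240/529]
step 1: P̄ = F·P·Fᵀ + Q = [15494/2645 -5928/2645; -5928/2645 15716/2645]
step 1: y = z − H·x̄ = [-4067/529, -3193/529]
step 1: S = H·P̄·Hᵀ + R = [68154/2645 -27296/2645; -27296/2645 139109/2645]
step 1: K = P̄·Hᵀ·S⁻¹ = [490440/1651373 507282/1651373; -756132/1651373 13648/1651373]
step 1: x' = x̄ + K·y = [722026/1651373, 1859940/1651373]
step 1: P' = (I − K·H)·P̄ = [834242/1651373 -490440/1651373; -490440/1651373 756132/1651373]
step 2: x̄ = F·x = [-415888/1651373, 3719880/1651373]
step 2: P̄ = F·P·Fᵀ + Q = [9357606/1651373 -3474024/1651373; -3474024/1651373 9630020/1651373]
step 2: y = z − H·x̄ = [2485641/1651373, -4540723/1651373]
step 2: S = H·P̄·Hᵀ + R = [41822826/1651373 -17675936/1651373; -17675936/1651373 86004365/1651373]
step 2: K = P̄·Hᵀ·S⁻¹ = [293986440/994477589 304689138/994477589; -454236612/994477589 8837968/994477589]
step 2: x' = x̄ + K·y = [-645738742/994477589, 1532141668/994477589]
step 2: P' = (I − K·H)·P̄ = [500680098/994477589 -293986440/994477589; -293986440/994477589 454236612/994477589]

step 0: x' = [900/529, -620/529], P' = [278/529 -168/529; -168/529 1284/2645]
step 1: x' = [722026/1651373, 1859940/1651373], P' = [834242/1651373 -490440/1651373; -490440/1651373 756132/1651373]
step 2: x' = [-645738742/994477589, 1532141668/994477589], P' = [500680098/994477589 -293986440/994477589; -293986440/994477589 454236612/994477589]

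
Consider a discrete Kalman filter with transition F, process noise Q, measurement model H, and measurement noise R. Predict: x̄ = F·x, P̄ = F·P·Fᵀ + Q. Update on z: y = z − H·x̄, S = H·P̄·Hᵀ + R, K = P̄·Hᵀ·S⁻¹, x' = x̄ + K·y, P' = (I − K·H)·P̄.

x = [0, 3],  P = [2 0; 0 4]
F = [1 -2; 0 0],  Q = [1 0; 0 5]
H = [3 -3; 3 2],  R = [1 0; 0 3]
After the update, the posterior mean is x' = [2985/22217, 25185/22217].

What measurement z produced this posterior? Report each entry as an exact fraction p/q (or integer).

z = [-3, 3]

x̄ = F·x = [-6, 0]
P̄ = F·P·Fᵀ + Q = [19 0; 0 5]
S = H·P̄·Hᵀ + R = [217 141; 141 194]
K = P̄·Hᵀ·S⁻¹ = [3021/22217 4332/22217; -4320/22217 4285/22217]
x' − x̄ = [136287/22217, 25185/22217] = K·y
y = (KᵀK)⁻¹·Kᵀ·(x' − x̄) = [15, 21]
z = y + H·x̄ = [15, 21] + [-18, -18] = [-3, 3]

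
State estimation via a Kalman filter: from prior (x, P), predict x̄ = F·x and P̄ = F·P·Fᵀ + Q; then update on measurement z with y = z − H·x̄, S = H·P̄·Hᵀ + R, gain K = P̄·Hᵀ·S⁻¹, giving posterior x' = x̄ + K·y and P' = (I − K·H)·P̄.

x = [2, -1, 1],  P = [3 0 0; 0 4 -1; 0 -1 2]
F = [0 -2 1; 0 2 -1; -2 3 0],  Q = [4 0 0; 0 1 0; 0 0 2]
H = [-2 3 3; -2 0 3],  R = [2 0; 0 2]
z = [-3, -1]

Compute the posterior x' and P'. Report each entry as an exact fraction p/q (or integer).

x' = [-9214/46551, -24400/46551, -8645/15517]
P' = [193055/46551 -8998/46551 44018/15517; -8998/46551 18368/46551 -4990/15517; 44018/15517 -4990/15517 33266/15517]

x̄ = F·x = [3, -3, -7]
P̄ = F·P·Fᵀ + Q = [26 -22 -27; -22 23 27; -27 27 50]
y = z − H·x̄ = [33, 26]
S = H·P̄·Hᵀ + R = [1837 1253; 1253 880]
K = P̄·Hᵀ·S⁻¹ = [-8471/46551 5026/46551; 14095/46551 -13457/46551; -1604/15517 5881/15517]
x' = x̄ + K·y = [-9214/46551, -24400/46551, -8645/15517]
P' = (I − K·H)·P̄ = [193055/46551 -8998/46551 44018/15517; -8998/46551 18368/46551 -4990/15517; 44018/15517 -4990/15517 33266/15517]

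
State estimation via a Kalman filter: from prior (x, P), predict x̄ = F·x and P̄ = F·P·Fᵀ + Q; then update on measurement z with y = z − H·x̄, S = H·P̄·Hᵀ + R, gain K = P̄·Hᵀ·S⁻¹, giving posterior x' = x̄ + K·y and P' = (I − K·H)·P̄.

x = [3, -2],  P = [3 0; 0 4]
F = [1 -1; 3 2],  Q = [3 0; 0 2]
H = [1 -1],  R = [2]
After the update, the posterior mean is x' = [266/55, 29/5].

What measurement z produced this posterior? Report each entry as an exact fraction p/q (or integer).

z = [-1]

x̄ = F·x = [5, 5]
P̄ = F·P·Fᵀ + Q = [10 1; 1 45]
S = H·P̄·Hᵀ + R = [55]
K = P̄·Hᵀ·S⁻¹ = [9/55; -4/5]
x' − x̄ = [-9/55, 4/5] = K·y
y = (KᵀK)⁻¹·Kᵀ·(x' − x̄) = [-1]
z = y + H·x̄ = [-1] + [0] = [-1]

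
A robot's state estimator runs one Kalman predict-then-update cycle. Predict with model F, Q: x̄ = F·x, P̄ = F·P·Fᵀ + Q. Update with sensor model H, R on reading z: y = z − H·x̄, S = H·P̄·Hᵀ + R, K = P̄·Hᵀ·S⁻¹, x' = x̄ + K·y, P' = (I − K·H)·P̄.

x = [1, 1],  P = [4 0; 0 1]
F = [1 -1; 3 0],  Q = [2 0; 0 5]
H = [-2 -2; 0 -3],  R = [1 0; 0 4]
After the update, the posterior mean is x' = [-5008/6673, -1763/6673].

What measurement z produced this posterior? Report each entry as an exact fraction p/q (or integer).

z = [2, 1]

x̄ = F·x = [0, 3]
P̄ = F·P·Fᵀ + Q = [7 12; 12 41]
S = H·P̄·Hᵀ + R = [289 318; 318 373]
K = P̄·Hᵀ·S⁻¹ = [-2726/6673 1680/6673; -424/6673 -1839/6673]
x' − x̄ = [-5008/6673, -21782/6673] = K·y
y = (KᵀK)⁻¹·Kᵀ·(x' − x̄) = [8, 10]
z = y + H·x̄ = [8, 10] + [-6, -9] = [2, 1]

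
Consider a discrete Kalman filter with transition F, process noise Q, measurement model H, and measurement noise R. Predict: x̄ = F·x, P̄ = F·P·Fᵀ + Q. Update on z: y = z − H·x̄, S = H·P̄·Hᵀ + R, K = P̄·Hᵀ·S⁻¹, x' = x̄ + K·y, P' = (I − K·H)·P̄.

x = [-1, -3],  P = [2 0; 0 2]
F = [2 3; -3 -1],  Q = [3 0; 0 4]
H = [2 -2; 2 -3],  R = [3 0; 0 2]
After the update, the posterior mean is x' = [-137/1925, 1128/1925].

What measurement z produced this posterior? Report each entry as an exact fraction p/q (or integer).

x̄ = F·x = [-11, 6]
P̄ = F·P·Fᵀ + Q = [29 -18; -18 24]
S = H·P̄·Hᵀ + R = [359 440; 440 550]
K = P̄·Hᵀ·S⁻¹ = [22/35 -576/1925; 12/35 -906/1925]
x' − x̄ = [21038/1925, -10422/1925] = K·y
y = (KᵀK)⁻¹·Kᵀ·(x' − x̄) = [35, 37]
z = y + H·x̄ = [35, 37] + [-34, -40] = [1, -3]

z = [1, -3]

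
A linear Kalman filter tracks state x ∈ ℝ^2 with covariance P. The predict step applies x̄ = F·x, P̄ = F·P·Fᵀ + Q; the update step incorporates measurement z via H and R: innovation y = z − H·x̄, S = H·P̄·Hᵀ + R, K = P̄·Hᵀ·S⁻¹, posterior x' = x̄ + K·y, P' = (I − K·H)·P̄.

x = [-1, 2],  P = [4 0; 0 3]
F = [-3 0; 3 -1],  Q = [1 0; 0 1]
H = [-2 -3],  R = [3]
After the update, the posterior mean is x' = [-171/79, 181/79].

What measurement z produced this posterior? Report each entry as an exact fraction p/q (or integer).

z = [-3]

x̄ = F·x = [3, -5]
P̄ = F·P·Fᵀ + Q = [37 -36; -36 40]
S = H·P̄·Hᵀ + R = [79]
K = P̄·Hᵀ·S⁻¹ = [34/79; -48/79]
x' − x̄ = [-408/79, 576/79] = K·y
y = (KᵀK)⁻¹·Kᵀ·(x' − x̄) = [-12]
z = y + H·x̄ = [-12] + [9] = [-3]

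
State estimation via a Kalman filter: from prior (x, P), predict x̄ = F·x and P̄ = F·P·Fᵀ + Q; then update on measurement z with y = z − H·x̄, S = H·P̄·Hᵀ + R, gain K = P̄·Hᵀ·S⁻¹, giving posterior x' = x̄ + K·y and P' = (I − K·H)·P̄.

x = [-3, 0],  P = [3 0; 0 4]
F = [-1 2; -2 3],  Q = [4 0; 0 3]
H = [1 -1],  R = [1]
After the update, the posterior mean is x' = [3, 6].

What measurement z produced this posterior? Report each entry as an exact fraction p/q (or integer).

z = [-3]

x̄ = F·x = [3, 6]
P̄ = F·P·Fᵀ + Q = [23 30; 30 51]
S = H·P̄·Hᵀ + R = [15]
K = P̄·Hᵀ·S⁻¹ = [-7/15; -7/5]
x' − x̄ = [0, 0] = K·y
y = (KᵀK)⁻¹·Kᵀ·(x' − x̄) = [0]
z = y + H·x̄ = [0] + [-3] = [-3]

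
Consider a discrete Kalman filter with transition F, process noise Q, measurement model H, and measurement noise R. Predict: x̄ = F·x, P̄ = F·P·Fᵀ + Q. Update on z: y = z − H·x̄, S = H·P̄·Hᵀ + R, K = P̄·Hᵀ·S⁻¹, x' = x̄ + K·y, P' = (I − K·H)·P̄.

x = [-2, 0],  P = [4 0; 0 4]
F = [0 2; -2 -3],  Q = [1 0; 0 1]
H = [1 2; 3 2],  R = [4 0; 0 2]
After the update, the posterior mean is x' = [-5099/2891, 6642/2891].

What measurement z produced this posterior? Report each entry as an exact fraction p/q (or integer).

x̄ = F·x = [0, 4]
P̄ = F·P·Fᵀ + Q = [17 -24; -24 53]
S = H·P̄·Hᵀ + R = [137 71; 71 79]
K = P̄·Hᵀ·S⁻¹ = [-1331/2891 1306/2891; 2032/2891 -582/2891]
x' − x̄ = [-5099/2891, -4922/2891] = K·y
y = (KᵀK)⁻¹·Kᵀ·(x' − x̄) = [-5, -9]
z = y + H·x̄ = [-5, -9] + [8, 8] = [3, -1]

z = [3, -1]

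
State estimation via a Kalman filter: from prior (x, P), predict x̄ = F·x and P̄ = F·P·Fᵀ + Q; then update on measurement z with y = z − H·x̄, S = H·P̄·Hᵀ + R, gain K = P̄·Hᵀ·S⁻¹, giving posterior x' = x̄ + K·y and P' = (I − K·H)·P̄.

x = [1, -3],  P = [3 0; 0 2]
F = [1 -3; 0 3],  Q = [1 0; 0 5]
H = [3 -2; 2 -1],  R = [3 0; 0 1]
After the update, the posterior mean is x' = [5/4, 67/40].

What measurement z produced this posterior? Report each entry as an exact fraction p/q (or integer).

z = [-2, 2]

x̄ = F·x = [10, -9]
P̄ = F·P·Fᵀ + Q = [22 -18; -18 23]
S = H·P̄·Hᵀ + R = [509 304; 304 184]
K = P̄·Hᵀ·S⁻¹ = [-2/31 55/124; -58/155 369/1240]
x' − x̄ = [-35/4, 427/40] = K·y
y = (KᵀK)⁻¹·Kᵀ·(x' − x̄) = [-50, -27]
z = y + H·x̄ = [-50, -27] + [48, 29] = [-2, 2]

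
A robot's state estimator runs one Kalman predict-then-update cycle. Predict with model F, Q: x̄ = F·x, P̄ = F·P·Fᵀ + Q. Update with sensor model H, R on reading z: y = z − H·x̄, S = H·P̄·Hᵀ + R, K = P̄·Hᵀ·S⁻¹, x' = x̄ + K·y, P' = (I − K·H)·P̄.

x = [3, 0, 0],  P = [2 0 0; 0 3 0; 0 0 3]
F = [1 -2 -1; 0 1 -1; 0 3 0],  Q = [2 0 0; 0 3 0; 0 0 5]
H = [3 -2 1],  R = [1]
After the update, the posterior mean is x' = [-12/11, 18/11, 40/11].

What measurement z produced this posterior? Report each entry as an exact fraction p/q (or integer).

z = [-3]

x̄ = F·x = [3, 0, 0]
P̄ = F·P·Fᵀ + Q = [19 -3 -18; -3 9 9; -18 9 32]
S = H·P̄·Hᵀ + R = [132]
K = P̄·Hᵀ·S⁻¹ = [15/44; -3/22; -10/33]
x' − x̄ = [-45/11, 18/11, 40/11] = K·y
y = (KᵀK)⁻¹·Kᵀ·(x' − x̄) = [-12]
z = y + H·x̄ = [-12] + [9] = [-3]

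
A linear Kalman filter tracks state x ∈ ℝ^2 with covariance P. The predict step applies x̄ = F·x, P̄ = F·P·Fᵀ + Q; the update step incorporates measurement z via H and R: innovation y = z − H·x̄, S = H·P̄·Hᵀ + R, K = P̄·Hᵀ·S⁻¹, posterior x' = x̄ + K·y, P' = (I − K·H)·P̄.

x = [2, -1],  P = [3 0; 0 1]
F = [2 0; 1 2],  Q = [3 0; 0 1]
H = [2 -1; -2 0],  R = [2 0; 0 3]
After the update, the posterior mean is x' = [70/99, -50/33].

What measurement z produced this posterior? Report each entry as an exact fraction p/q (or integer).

x̄ = F·x = [4, 0]
P̄ = F·P·Fᵀ + Q = [15 6; 6 8]
S = H·P̄·Hᵀ + R = [46 -48; -48 63]
K = P̄·Hᵀ·S⁻¹ = [4/33 -38/99; -6/11 -20/33]
x' − x̄ = [-326/99, -50/33] = K·y
y = (KᵀK)⁻¹·Kᵀ·(x' − x̄) = [-5, 7]
z = y + H·x̄ = [-5, 7] + [8, -8] = [3, -1]

z = [3, -1]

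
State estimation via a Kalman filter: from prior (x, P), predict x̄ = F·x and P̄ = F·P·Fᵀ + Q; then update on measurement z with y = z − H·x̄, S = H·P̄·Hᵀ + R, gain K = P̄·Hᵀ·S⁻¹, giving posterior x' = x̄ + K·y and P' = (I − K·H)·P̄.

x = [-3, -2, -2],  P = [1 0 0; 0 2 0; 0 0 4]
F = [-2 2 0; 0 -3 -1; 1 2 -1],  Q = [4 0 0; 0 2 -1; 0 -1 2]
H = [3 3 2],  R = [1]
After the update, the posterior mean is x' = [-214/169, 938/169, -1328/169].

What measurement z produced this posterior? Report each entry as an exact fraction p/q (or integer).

x̄ = F·x = [2, 8, -5]
P̄ = F·P·Fᵀ + Q = [16 -12 6; -12 24 -9; 6 -9 15]
S = H·P̄·Hᵀ + R = [169]
K = P̄·Hᵀ·S⁻¹ = [24/169; 18/169; 21/169]
x' − x̄ = [-552/169, -414/169, -483/169] = K·y
y = (KᵀK)⁻¹·Kᵀ·(x' − x̄) = [-23]
z = y + H·x̄ = [-23] + [20] = [-3]

z = [-3]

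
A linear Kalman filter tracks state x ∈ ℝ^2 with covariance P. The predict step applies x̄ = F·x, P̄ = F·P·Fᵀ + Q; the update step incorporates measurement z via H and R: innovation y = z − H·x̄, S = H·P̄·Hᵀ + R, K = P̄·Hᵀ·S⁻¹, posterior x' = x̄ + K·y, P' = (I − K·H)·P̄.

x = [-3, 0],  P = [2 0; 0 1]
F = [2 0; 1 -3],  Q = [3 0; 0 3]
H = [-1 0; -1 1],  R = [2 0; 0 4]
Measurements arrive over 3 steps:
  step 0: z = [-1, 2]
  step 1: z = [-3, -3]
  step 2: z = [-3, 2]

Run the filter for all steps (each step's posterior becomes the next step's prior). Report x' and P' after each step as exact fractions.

step 0: x̄ = F·x = [-6, -3]
step 0: P̄ = F·P·Fᵀ + Q = [11 4; 4 14]
step 0: y = z − H·x̄ = [-7, -1]
step 0: S = H·P̄·Hᵀ + R = [13 7; 7 21]
step 0: K = P̄·Hᵀ·S⁻¹ = [-13/16 -1/16; -11/16 79/112]
step 0: x' = x̄ + K·y = [-1/4, 31/28]
step 0: P' = (I − K·H)·P̄ = [13/8 11/8; 11/8 235/56]
step 1: x̄ = F·x = [-1/2, -25/7]
step 1: P̄ = F·P·Fᵀ + Q = [19/2 -5; -5 239/7]
step 1: y = z − H·x̄ = [-7/2, 1/14]
step 1: S = H·P̄·Hᵀ + R = [23/2 29/2; 29/2 807/14]
step 1: K = P̄·Hᵀ·S⁻¹ = [-4723/6337 -406/6337; -3911/6337 5287/6337]
step 1: x' = x̄ + K·y = [13333/6337, -8566/6337]
step 1: P' = (I − K·H)·P̄ = [9446/6337 7822/6337; 7822/6337 28970/6337]
step 2: x̄ = F·x = [26666/6337, 39031/6337]
step 2: P̄ = F·P·Fᵀ + Q = [56795/6337 -28040/6337; -28040/6337 242255/6337]
step 2: y = z − H·x̄ = [7655/6337, 309/6337]
step 2: S = H·P̄·Hᵀ + R = [69469/6337 84835/6337; 84835/6337 380478/6337]
step 2: K = P̄·Hᵀ·S⁻¹ = [-2274305/3035261 -169670/3035261; -1934965/3035261 2587715/3035261]
step 2: x' = x̄ + K·y = [10016733/3035261, 16483623/3035261]
step 2: P' = (I − K·H)·P̄ = [4548610/3035261 3869930/3035261; 3869930/3035261 14220790/3035261]

step 0: x' = [-1/4, 31/28], P' = [13/8 11/8; 11/8 235/56]
step 1: x' = [13333/6337, -8566/6337], P' = [9446/6337 7822/6337; 7822/6337 28970/6337]
step 2: x' = [10016733/3035261, 16483623/3035261], P' = [4548610/3035261 3869930/3035261; 3869930/3035261 14220790/3035261]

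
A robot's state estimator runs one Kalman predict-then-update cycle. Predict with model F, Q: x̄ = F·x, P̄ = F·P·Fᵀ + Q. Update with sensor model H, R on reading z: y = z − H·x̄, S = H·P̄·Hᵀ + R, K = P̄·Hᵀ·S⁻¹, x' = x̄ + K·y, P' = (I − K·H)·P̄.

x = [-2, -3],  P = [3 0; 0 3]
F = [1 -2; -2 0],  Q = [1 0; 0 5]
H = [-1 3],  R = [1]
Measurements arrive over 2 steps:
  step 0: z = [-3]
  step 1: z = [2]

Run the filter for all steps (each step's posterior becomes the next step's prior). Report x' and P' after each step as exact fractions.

step 0: x' = [599/103, 197/206], P' = [1070/103 351/103; 351/103 253/206]
step 1: x' = [7804/4359, 5380/4359], P' = [68162/47949 21893/47949; 21893/47949 12338/47949]

step 0: x̄ = F·x = [4, 4]
step 0: P̄ = F·P·Fᵀ + Q = [16 -6; -6 17]
step 0: y = z − H·x̄ = [-11]
step 0: S = H·P̄·Hᵀ + R = [206]
step 0: K = P̄·Hᵀ·S⁻¹ = [-17/103; 57/206]
step 0: x' = x̄ + K·y = [599/103, 197/206]
step 0: P' = (I − K·H)·P̄ = [1070/103 351/103; 351/103 253/206]
step 1: x̄ = F·x = [402/103, -1198/103]
step 1: P̄ = F·P·Fᵀ + Q = [275/103 -736/103; -736/103 4795/103]
step 1: y = z − H·x̄ = [4202/103]
step 1: S = H·P̄·Hᵀ + R = [47949/103]
step 1: K = P̄·Hᵀ·S⁻¹ = [-2483/47949; 15121/47949]
step 1: x' = x̄ + K·y = [7804/4359, 5380/4359]
step 1: P' = (I − K·H)·P̄ = [68162/47949 21893/47949; 21893/47949 12338/47949]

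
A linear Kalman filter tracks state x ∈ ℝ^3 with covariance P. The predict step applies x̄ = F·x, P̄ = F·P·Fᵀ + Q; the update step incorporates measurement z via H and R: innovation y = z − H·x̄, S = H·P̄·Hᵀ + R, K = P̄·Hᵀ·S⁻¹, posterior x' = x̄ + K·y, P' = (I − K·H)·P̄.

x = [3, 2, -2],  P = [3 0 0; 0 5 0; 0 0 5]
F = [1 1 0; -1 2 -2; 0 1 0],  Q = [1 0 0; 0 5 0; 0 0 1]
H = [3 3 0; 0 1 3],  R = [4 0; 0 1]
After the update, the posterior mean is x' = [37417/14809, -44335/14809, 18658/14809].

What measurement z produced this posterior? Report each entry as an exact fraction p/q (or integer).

x̄ = F·x = [5, 5, 2]
P̄ = F·P·Fᵀ + Q = [9 7 5; 7 48 10; 5 10 6]
S = H·P̄·Hᵀ + R = [643 300; 300 163]
K = P̄·Hᵀ·S⁻¹ = [1224/14809 -254/14809; 3495/14809 654/14809; -1065/14809 4504/14809]
x' − x̄ = [-36628/14809, -118380/14809, -10960/14809] = K·y
y = (KᵀK)⁻¹·Kᵀ·(x' − x̄) = [-32, -10]
z = y + H·x̄ = [-32, -10] + [30, 11] = [-2, 1]

z = [-2, 1]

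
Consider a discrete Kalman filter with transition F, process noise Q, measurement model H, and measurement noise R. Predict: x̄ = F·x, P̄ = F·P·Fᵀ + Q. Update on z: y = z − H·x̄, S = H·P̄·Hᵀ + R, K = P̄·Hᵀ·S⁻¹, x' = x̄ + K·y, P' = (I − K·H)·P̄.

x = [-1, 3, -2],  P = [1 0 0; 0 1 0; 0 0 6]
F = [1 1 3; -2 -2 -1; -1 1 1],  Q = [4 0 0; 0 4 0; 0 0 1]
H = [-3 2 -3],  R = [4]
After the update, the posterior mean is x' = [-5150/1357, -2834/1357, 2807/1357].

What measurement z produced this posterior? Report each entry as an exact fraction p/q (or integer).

x̄ = F·x = [-4, -2, 2]
P̄ = F·P·Fᵀ + Q = [60 -22 18; -22 18 -6; 18 -6 9]
S = H·P̄·Hᵀ + R = [1357]
K = P̄·Hᵀ·S⁻¹ = [-278/1357; 120/1357; -93/1357]
x' − x̄ = [278/1357, -120/1357, 93/1357] = K·y
y = (KᵀK)⁻¹·Kᵀ·(x' − x̄) = [-1]
z = y + H·x̄ = [-1] + [2] = [1]

z = [1]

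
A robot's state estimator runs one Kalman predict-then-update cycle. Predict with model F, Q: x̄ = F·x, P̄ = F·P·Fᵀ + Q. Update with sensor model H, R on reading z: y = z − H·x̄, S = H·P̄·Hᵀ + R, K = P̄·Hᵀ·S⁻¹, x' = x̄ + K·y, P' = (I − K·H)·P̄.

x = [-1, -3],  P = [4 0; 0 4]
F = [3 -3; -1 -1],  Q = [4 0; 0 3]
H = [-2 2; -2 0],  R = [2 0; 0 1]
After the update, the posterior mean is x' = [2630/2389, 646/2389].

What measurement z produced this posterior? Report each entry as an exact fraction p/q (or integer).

x̄ = F·x = [6, 4]
P̄ = F·P·Fᵀ + Q = [76 0; 0 11]
S = H·P̄·Hᵀ + R = [350 304; 304 305]
K = P̄·Hᵀ·S⁻¹ = [-76/7167 -3496/7167; 3355/7167 -3344/7167]
x' − x̄ = [-11704/2389, -8910/2389] = K·y
y = (KᵀK)⁻¹·Kᵀ·(x' − x̄) = [2, 10]
z = y + H·x̄ = [2, 10] + [-4, -12] = [-2, -2]

z = [-2, -2]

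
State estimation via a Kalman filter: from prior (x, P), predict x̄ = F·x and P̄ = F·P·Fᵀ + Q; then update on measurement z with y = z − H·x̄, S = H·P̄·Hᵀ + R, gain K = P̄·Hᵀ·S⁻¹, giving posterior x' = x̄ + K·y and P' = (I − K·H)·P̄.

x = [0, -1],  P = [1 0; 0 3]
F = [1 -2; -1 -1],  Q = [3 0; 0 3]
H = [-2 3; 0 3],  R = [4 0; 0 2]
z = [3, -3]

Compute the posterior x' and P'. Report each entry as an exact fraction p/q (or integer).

x' = [-4552/1763, -1577/1763]
P' = [2413/1763 542/1763; 542/1763 376/1763]

x̄ = F·x = [2, 1]
P̄ = F·P·Fᵀ + Q = [16 5; 5 7]
y = z − H·x̄ = [4, -6]
S = H·P̄·Hᵀ + R = [71 33; 33 65]
K = P̄·Hᵀ·S⁻¹ = [-800/1763 813/1763; 11/1763 564/1763]
x' = x̄ + K·y = [-4552/1763, -1577/1763]
P' = (I − K·H)·P̄ = [2413/1763 542/1763; 542/1763 376/1763]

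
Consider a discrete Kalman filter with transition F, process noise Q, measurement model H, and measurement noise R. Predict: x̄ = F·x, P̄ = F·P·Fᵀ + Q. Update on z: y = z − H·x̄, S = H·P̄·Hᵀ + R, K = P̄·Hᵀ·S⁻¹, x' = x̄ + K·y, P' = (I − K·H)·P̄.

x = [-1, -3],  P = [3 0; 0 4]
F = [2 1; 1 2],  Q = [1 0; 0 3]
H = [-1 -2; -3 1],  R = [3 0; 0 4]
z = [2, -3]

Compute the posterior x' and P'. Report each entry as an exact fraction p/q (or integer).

x' = [1540/3217, -4371/3217]
P' = [3586/9651 346/9651; 346/9651 5782/9651]

x̄ = F·x = [-5, -7]
P̄ = F·P·Fᵀ + Q = [17 14; 14 22]
y = z − H·x̄ = [-17, -11]
S = H·P̄·Hᵀ + R = [164 77; 77 95]
K = P̄·Hᵀ·S⁻¹ = [-1426/9651 -2603/9651; -3970/9651 1186/9651]
x' = x̄ + K·y = [1540/3217, -4371/3217]
P' = (I − K·H)·P̄ = [3586/9651 346/9651; 346/9651 5782/9651]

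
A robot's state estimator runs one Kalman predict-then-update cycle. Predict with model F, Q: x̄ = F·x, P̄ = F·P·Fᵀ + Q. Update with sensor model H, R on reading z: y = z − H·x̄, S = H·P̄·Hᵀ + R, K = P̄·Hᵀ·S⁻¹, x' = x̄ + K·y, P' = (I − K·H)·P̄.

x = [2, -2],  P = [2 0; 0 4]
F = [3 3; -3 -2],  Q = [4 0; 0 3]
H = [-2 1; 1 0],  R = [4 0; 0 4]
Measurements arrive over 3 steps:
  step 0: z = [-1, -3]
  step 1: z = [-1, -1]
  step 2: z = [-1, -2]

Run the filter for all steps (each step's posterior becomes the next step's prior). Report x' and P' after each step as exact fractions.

step 0: x' = [-1237/1189, -2839/1189], P' = [1228/1189 1192/1189; 1192/1189 4116/1189]
step 1: x' = [1805/740622, -47512/123437], P' = [357470/370311 103484/123437; 103484/123437 378348/123437]
step 2: x' = [-1238985/5038547, -4141889/5038547], P' = [131309404/136040769 38038904/45346923; 38038904/45346923 46307812/15115641]

step 0: x̄ = F·x = [0, -2]
step 0: P̄ = F·P·Fᵀ + Q = [58 -42; -42 37]
step 0: y = z − H·x̄ = [1, -3]
step 0: S = H·P̄·Hᵀ + R = [441 -158; -158 62]
step 0: K = P̄·Hᵀ·S⁻¹ = [-316/1189 307/1189; 433/1189 298/1189]
step 0: x' = x̄ + K·y = [-1237/1189, -2839/1189]
step 0: P' = (I − K·H)·P̄ = [1228/1189 1192/1189; 1192/1189 4116/1189]
step 1: x̄ = F·x = [-12228/1189, 229/29]
step 1: P̄ = F·P·Fᵀ + Q = [74308/1189 -1308/29; -1308/29 1107/29]
step 1: y = z − H·x̄ = [-35034/1189, 11039/1189]
step 1: S = H·P̄·Hᵀ + R = [561887/1189 -202244/1189; -202244/1189 79064/1189]
step 1: K = P̄·Hᵀ·S⁻¹ = [-101122/370311 178735/740622; 42845/123437 25871/123437]
step 1: x' = x̄ + K·y = [1805/740622, -47512/123437]
step 1: P' = (I − K·H)·P̄ = [357470/370311 103484/123437; 103484/123437 378348/123437]
step 2: x̄ = F·x = [-283267/246874, 188243/246874]
step 2: P̄ = F·P·Fᵀ + Q = [6834002/123437 -4894758/123437; -4894758/123437 4197921/123437]
step 2: y = z − H·x̄ = [-1001651/246874, -210481/246874]
step 2: S = H·P̄·Hᵀ + R = [51606709/123437 -18562762/123437; -18562762/123437 7327750/123437]
step 2: K = P̄·Hᵀ·S⁻¹ = [-37125524/136040769 32827351/136040769; 15711407/45346923 9509726/45346923]
step 2: x' = x̄ + K·y = [-1238985/5038547, -4141889/5038547]
step 2: P' = (I − K·H)·P̄ = [131309404/136040769 38038904/45346923; 38038904/45346923 46307812/15115641]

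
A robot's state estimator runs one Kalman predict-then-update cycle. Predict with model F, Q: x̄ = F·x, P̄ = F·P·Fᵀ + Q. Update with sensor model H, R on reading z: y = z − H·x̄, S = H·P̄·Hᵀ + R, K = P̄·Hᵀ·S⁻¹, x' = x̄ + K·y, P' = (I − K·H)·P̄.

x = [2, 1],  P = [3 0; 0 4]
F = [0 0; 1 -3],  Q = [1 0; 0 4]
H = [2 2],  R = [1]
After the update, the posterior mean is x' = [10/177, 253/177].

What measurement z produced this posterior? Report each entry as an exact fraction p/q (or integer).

z = [3]

x̄ = F·x = [0, -1]
P̄ = F·P·Fᵀ + Q = [1 0; 0 43]
S = H·P̄·Hᵀ + R = [177]
K = P̄·Hᵀ·S⁻¹ = [2/177; 86/177]
x' − x̄ = [10/177, 430/177] = K·y
y = (KᵀK)⁻¹·Kᵀ·(x' − x̄) = [5]
z = y + H·x̄ = [5] + [-2] = [3]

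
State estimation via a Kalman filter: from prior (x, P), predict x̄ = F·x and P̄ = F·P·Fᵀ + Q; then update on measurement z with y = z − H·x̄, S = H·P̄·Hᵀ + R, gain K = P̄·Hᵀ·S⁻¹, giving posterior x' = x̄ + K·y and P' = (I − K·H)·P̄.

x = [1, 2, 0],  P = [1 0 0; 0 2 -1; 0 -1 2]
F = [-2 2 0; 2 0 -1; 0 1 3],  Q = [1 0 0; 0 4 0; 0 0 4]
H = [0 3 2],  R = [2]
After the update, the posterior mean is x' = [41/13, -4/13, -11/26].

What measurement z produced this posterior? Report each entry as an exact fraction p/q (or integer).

z = [-2]

x̄ = F·x = [2, 2, 2]
P̄ = F·P·Fᵀ + Q = [13 -2 -2; -2 10 -5; -2 -5 18]
S = H·P̄·Hᵀ + R = [104]
K = P̄·Hᵀ·S⁻¹ = [-5/52; 5/26; 21/104]
x' − x̄ = [15/13, -30/13, -63/26] = K·y
y = (KᵀK)⁻¹·Kᵀ·(x' − x̄) = [-12]
z = y + H·x̄ = [-12] + [10] = [-2]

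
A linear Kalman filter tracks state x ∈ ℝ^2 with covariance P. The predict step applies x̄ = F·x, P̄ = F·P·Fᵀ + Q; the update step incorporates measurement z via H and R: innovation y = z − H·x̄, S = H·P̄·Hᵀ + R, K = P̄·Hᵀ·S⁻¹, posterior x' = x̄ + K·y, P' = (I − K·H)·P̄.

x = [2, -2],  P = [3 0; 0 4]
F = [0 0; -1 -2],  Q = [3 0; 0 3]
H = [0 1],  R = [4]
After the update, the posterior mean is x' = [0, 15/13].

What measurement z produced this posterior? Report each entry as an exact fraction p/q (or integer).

z = [1]

x̄ = F·x = [0, 2]
P̄ = F·P·Fᵀ + Q = [3 0; 0 22]
S = H·P̄·Hᵀ + R = [26]
K = P̄·Hᵀ·S⁻¹ = [0; 11/13]
x' − x̄ = [0, -11/13] = K·y
y = (KᵀK)⁻¹·Kᵀ·(x' − x̄) = [-1]
z = y + H·x̄ = [-1] + [2] = [1]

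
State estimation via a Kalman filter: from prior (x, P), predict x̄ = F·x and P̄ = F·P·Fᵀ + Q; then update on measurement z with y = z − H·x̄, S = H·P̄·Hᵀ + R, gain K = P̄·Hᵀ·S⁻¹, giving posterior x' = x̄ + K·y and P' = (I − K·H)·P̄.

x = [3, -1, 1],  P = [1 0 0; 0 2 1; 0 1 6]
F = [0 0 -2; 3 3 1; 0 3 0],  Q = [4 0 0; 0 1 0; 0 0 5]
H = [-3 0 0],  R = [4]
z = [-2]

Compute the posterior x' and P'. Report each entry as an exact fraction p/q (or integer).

x̄ = F·x = [-2, 7, -3]
P̄ = F·P·Fᵀ + Q = [28 -18 -6; -18 40 21; -6 21 23]
y = z − H·x̄ = [-8]
S = H·P̄·Hᵀ + R = [256]
K = P̄·Hᵀ·S⁻¹ = [-21/64; 27/128; 9/128]
x' = x̄ + K·y = [5/8, 85/16, -57/16]
P' = (I − K·H)·P̄ = [7/16 -9/32 -3/32; -9/32 1831/64 1101/64; -3/32 1101/64 1391/64]

x' = [5/8, 85/16, -57/16]
P' = [7/16 -9/32 -3/32; -9/32 1831/64 1101/64; -3/32 1101/64 1391/64]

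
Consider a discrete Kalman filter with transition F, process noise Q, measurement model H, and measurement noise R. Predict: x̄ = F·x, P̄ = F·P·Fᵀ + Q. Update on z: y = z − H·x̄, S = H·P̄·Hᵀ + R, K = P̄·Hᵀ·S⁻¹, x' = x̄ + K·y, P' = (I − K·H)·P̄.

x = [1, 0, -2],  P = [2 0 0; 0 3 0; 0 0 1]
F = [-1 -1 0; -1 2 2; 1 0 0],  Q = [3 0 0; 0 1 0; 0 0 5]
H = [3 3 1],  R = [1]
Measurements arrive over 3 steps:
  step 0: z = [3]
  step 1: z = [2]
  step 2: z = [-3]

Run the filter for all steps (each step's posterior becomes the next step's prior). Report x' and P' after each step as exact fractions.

step 0: x̄ = F·x = [-1, -5, 1]
step 0: P̄ = F·P·Fᵀ + Q = [8 -4 -2; -4 19 -2; -2 -2 7]
step 0: y = z − H·x̄ = [20]
step 0: S = H·P̄·Hᵀ + R = [155]
step 0: K = P̄·Hᵀ·S⁻¹ = [2/31; 43/155; -1/31]
step 0: x' = x̄ + K·y = [9/31, 17/31, 11/31]
step 0: P' = (I − K·H)·P̄ = [228/31 -210/31 -52/31; -210/31 1096/155 -19/31; -52/31 -19/31 212/31]
step 1: x̄ = F·x = [-26/31, 47/31, 9/31]
step 1: P̄ = F·P·Fᵀ + Q = [601/155 708/155 -18/31; 708/155 14399/155 -752/31; -18/31 -752/31 383/31]
step 1: y = z − H·x̄ = [-10/31]
step 1: S = H·P̄·Hᵀ + R = [126714/155]
step 1: K = P̄·Hᵀ·S⁻¹ = [1279/42238; 41561/126714; -9635/126714]
step 1: x' = x̄ + K·y = [-17919/21119, 89354/63357, 19948/63357]
step 1: P' = (I − K·H)·P̄ = [132113/42238 -150013/42238 54979/42238; -150013/42238 627343/126714 -490351/126714; 54979/42238 -490351/126714 966607/126714]
step 2: x̄ = F·x = [-35597/63357, 90787/21119, -17919/21119]
step 2: P̄ = F·P·Fᵀ + Q = [251873/63357 40420/21119 8950/21119; 40420/21119 1372151/42238 -322181/42238; 8950/21119 -322181/42238 343303/42238]
step 2: y = z − H·x̄ = [-282202/21119]
step 2: S = H·P̄·Hᵀ + R = [6937786/21119]
step 2: K = P̄·Hᵀ·S⁻¹ = [382083/6937786; 1009198/3468893; -142385/3468893]
step 2: x' = x̄ + K·y = [-13505330/10406679, 1426805/3468893, -1040663/3468893]
step 2: P' = (I − K·H)·P̄ = [62004769/20813358 -11619146/3468893 4046095/3468893; -11619146/3468893 32478933/6937786 -25703527/6937786; 4046095/3468893 -25703527/6937786 52549241/6937786]

step 0: x' = [9/31, 17/31, 11/31], P' = [228/31 -210/31 -52/31; -210/31 1096/155 -19/31; -52/31 -19/31 212/31]
step 1: x' = [-17919/21119, 89354/63357, 19948/63357], P' = [132113/42238 -150013/42238 54979/42238; -150013/42238 627343/126714 -490351/126714; 54979/42238 -490351/126714 966607/126714]
step 2: x' = [-13505330/10406679, 1426805/3468893, -1040663/3468893], P' = [62004769/20813358 -11619146/3468893 4046095/3468893; -11619146/3468893 32478933/6937786 -25703527/6937786; 4046095/3468893 -25703527/6937786 52549241/6937786]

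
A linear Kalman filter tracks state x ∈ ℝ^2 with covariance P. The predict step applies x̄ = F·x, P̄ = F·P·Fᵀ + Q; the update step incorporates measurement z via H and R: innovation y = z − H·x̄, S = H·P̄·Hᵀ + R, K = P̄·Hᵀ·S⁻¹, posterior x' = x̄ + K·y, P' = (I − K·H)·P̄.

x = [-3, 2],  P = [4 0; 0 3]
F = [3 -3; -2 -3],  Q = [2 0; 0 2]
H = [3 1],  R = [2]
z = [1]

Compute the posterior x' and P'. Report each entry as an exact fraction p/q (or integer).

x' = [-321/325, 1242/325]
P' = [1523/325 -4371/325; -4371/325 13167/325]

x̄ = F·x = [-15, 0]
P̄ = F·P·Fᵀ + Q = [65 3; 3 45]
y = z − H·x̄ = [46]
S = H·P̄·Hᵀ + R = [650]
K = P̄·Hᵀ·S⁻¹ = [99/325; 27/325]
x' = x̄ + K·y = [-321/325, 1242/325]
P' = (I − K·H)·P̄ = [1523/325 -4371/325; -4371/325 13167/325]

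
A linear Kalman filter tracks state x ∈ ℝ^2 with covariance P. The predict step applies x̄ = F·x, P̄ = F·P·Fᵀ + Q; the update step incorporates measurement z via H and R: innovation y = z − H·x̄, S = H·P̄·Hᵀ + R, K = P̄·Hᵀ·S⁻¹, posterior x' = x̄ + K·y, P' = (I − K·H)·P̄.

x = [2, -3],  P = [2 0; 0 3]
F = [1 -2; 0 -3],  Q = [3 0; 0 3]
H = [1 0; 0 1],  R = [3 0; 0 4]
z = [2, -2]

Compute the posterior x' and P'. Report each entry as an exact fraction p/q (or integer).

x' = [365/178, -66/89]
P' = [381/178 54/89; 54/89 276/89]

x̄ = F·x = [8, 9]
P̄ = F·P·Fᵀ + Q = [17 18; 18 30]
y = z − H·x̄ = [-6, -11]
S = H·P̄·Hᵀ + R = [20 18; 18 34]
K = P̄·Hᵀ·S⁻¹ = [127/178 27/178; 18/89 69/89]
x' = x̄ + K·y = [365/178, -66/89]
P' = (I − K·H)·P̄ = [381/178 54/89; 54/89 276/89]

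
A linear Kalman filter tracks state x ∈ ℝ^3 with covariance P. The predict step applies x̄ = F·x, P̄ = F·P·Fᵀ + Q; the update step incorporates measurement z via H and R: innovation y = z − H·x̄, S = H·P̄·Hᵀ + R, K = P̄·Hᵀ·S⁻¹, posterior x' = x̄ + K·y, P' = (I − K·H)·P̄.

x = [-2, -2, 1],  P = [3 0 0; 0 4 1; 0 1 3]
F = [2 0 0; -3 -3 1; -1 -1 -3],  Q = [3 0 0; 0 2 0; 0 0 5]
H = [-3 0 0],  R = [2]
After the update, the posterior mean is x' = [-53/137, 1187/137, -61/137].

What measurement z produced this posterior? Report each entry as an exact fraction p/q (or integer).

x̄ = F·x = [-4, 13, 1]
P̄ = F·P·Fᵀ + Q = [15 -18 -6; -18 62 20; -6 20 45]
S = H·P̄·Hᵀ + R = [137]
K = P̄·Hᵀ·S⁻¹ = [-45/137; 54/137; 18/137]
x' − x̄ = [495/137, -594/137, -198/137] = K·y
y = (KᵀK)⁻¹·Kᵀ·(x' − x̄) = [-11]
z = y + H·x̄ = [-11] + [12] = [1]

z = [1]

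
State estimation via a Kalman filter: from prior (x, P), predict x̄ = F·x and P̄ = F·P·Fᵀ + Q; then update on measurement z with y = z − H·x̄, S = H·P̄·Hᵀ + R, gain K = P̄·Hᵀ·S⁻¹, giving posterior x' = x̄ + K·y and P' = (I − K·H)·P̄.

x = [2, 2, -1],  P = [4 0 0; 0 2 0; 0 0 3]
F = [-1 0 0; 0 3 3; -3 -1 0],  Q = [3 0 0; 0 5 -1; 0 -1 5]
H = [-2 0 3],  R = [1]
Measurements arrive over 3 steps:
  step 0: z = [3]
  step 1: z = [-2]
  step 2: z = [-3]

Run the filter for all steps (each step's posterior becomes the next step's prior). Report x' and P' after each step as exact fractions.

step 0: x' = [-19/136, 333/272, 239/272], P' = [355/68 231/136 477/136; 231/136 13159/272 301/272; 477/136 301/272 671/272]
step 1: x' = [4213/24799, 144741/24799, -13731/24799], P' = [1489270/223191 640180/74397 332026/74397; 640180/74397 2566548/24799 136644/24799; 332026/74397 136644/24799 76775/24799]
step 2: x' = [42367425/93618094, 1525410171/374472376, -262660527/374472376], P' = [329304749/46809047 1001055117/93618094 440310279/93618094; 1001055117/93618094 44774913257/374472376 2575854611/374472376; 440310279/93618094 2575854611/374472376 1219043401/374472376]

step 0: x̄ = F·x = [-2, 3, -8]
step 0: P̄ = F·P·Fᵀ + Q = [7 0 12; 0 50 -7; 12 -7 43]
step 0: y = z − H·x̄ = [23]
step 0: S = H·P̄·Hᵀ + R = [272]
step 0: K = P̄·Hᵀ·S⁻¹ = [11/136; -21/272; 105/272]
step 0: x' = x̄ + K·y = [-19/136, 333/272, 239/272]
step 0: P' = (I − K·H)·P̄ = [355/68 231/136 477/136; 231/136 13159/272 301/272; 477/136 301/272 671/272]
step 1: x̄ = F·x = [19/136, 429/68, -219/272]
step 1: P̄ = F·P·Fᵀ + Q = [559/68 -531/34 2361/136; -531/34 8203/17 -13349/68; 2361/136 -13349/68 30071/272]
step 1: y = z − H·x̄ = [189/272]
step 1: S = H·P̄·Hᵀ + R = [223191/272]
step 1: K = P̄·Hᵀ·S⁻¹ = [9694/223191; -50564/74397; 26923/74397]
step 1: x' = x̄ + K·y = [4213/24799, 144741/24799, -13731/24799]
step 1: P' = (I − K·H)·P̄ = [1489270/223191 640180/74397 332026/74397; 640180/74397 2566548/24799 136644/24799; 332026/74397 136644/24799 76775/24799]
step 2: x̄ = F·x = [-4213/24799, 393030/24799, -157380/24799]
step 2: P̄ = F·P·Fᵀ + Q = [2158843/223191 -972206/24799 2129450/74397; -972206/24799 26373494/24799 -11050993/24799; 2129450/74397 -11050993/24799 5460173/24799]
step 2: y = z − H·x̄ = [389317/24799]
step 2: S = H·P̄·Hᵀ + R = [374472376/223191]
step 2: K = P̄·Hᵀ·S⁻¹ = [3711841/93618094; -280877103/374472376; 134647971/374472376]
step 2: x' = x̄ + K·y = [42367425/93618094, 1525410171/374472376, -262660527/374472376]
step 2: P' = (I − K·H)·P̄ = [329304749/46809047 1001055117/93618094 440310279/93618094; 1001055117/93618094 44774913257/374472376 2575854611/374472376; 440310279/93618094 2575854611/374472376 1219043401/374472376]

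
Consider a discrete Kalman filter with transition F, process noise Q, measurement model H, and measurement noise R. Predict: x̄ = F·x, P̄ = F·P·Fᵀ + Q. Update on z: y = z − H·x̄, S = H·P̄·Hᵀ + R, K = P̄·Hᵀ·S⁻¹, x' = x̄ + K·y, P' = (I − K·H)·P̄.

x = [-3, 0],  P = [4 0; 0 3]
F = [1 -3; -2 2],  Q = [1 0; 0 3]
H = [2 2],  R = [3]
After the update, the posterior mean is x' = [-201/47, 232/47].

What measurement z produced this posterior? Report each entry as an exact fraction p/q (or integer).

x̄ = F·x = [-3, 6]
P̄ = F·P·Fᵀ + Q = [32 -26; -26 31]
S = H·P̄·Hᵀ + R = [47]
K = P̄·Hᵀ·S⁻¹ = [12/47; 10/47]
x' − x̄ = [-60/47, -50/47] = K·y
y = (KᵀK)⁻¹·Kᵀ·(x' − x̄) = [-5]
z = y + H·x̄ = [-5] + [6] = [1]

z = [1]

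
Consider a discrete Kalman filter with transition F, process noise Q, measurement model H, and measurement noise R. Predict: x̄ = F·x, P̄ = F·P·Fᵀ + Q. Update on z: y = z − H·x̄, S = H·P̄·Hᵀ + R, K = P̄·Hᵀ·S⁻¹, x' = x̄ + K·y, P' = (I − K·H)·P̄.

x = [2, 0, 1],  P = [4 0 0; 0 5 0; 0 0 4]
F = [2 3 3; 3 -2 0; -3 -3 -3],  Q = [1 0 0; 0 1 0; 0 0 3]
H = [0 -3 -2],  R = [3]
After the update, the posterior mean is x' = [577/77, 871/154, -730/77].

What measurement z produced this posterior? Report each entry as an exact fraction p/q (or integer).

z = [2]

x̄ = F·x = [7, 6, -9]
P̄ = F·P·Fᵀ + Q = [98 -6 -105; -6 57 -6; -105 -6 120]
S = H·P̄·Hᵀ + R = [924]
K = P̄·Hᵀ·S⁻¹ = [19/77; -53/308; -37/154]
x' − x̄ = [38/77, -53/154, -37/77] = K·y
y = (KᵀK)⁻¹·Kᵀ·(x' − x̄) = [2]
z = y + H·x̄ = [2] + [0] = [2]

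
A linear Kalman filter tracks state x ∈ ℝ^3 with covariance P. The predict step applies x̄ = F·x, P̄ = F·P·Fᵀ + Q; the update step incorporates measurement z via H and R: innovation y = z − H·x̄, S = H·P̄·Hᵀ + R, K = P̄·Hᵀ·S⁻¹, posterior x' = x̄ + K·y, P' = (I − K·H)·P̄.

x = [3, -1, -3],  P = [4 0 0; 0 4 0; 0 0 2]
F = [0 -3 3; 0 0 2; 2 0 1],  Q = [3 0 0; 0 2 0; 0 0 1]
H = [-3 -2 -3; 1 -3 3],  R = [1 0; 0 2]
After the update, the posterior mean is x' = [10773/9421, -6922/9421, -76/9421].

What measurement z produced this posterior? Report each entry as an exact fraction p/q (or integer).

z = [-2, 3]

x̄ = F·x = [-6, -6, 3]
P̄ = F·P·Fᵀ + Q = [57 12 6; 12 10 4; 6 4 19]
S = H·P̄·Hᵀ + R = [1025 -258; -258 212]
K = P̄·Hᵀ·S⁻¹ = [-17547/75368 -14979/150736; -3991/37684 -11847/75368; -2219/75368 30861/150736]
x' − x̄ = [67299/9421, 49604/9421, -28339/9421] = K·y
y = (KᵀK)⁻¹·Kᵀ·(x' − x̄) = [-23, -18]
z = y + H·x̄ = [-23, -18] + [21, 21] = [-2, 3]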